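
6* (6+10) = 96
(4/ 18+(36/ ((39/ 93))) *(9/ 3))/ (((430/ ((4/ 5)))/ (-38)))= -2292008/125775 = -18.22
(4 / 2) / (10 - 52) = -1/21 = -0.05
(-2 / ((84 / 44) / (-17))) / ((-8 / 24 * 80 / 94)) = -8789/140 = -62.78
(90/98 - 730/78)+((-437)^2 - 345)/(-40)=-4774.04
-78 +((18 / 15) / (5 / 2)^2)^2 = -1218174/15625 = -77.96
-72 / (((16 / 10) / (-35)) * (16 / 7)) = 11025/16 = 689.06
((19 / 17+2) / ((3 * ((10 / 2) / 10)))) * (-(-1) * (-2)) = -212/51 = -4.16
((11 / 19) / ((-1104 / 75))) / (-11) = 25/6992 = 0.00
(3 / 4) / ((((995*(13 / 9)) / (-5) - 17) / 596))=-4023/2740 = -1.47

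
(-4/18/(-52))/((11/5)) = 5/2574 = 0.00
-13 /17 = -0.76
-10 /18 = -5/9 = -0.56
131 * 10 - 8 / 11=14402/11 = 1309.27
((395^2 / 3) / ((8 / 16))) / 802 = 156025/1203 = 129.70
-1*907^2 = -822649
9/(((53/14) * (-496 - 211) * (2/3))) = -27/5353 = -0.01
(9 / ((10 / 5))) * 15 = 135/2 = 67.50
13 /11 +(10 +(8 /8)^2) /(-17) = 100/187 = 0.53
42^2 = 1764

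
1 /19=0.05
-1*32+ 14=-18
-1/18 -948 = -948.06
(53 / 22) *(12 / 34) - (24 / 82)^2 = 240351/314347 = 0.76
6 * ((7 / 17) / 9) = 14/51 = 0.27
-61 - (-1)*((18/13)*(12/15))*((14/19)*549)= 478057/1235 = 387.09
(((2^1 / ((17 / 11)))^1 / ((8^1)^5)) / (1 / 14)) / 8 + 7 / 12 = 1949927/3342336 = 0.58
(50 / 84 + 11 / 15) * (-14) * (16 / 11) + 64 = 2032/55 = 36.95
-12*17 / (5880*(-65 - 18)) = 17/40670 = 0.00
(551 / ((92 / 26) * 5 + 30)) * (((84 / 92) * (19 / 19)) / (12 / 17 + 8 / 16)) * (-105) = -918.50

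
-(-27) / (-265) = -27/265 = -0.10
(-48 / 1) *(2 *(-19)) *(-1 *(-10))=18240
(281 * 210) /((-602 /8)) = -33720/43 = -784.19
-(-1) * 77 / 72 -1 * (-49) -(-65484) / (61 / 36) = 169954433/4392 = 38696.36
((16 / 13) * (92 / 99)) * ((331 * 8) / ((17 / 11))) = 3897856/1989 = 1959.71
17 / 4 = 4.25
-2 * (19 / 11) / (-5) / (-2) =-0.35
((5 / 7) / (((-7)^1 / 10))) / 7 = -50/343 = -0.15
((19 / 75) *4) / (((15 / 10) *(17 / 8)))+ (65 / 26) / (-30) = 3589/15300 = 0.23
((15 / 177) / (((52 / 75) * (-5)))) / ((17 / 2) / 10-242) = 375/3699241 = 0.00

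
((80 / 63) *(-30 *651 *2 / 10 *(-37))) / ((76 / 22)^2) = 5551480/361 = 15378.06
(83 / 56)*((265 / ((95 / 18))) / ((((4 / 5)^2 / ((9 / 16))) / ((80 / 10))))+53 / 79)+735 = 241937983/192128 = 1259.25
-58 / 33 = -1.76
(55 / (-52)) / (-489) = 55/25428 = 0.00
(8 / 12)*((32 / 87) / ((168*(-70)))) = -4/191835 = 0.00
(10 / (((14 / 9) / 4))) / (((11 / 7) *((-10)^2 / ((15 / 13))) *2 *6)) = 9/572 = 0.02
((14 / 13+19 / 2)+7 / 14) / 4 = 36/13 = 2.77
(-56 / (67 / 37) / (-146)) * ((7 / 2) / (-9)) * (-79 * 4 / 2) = 572908/44019 = 13.02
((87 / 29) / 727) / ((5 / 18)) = 54/3635 = 0.01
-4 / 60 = -1/15 = -0.07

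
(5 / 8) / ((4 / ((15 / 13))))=75/416 = 0.18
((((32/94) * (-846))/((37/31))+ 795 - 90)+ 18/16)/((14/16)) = 137589/259 = 531.23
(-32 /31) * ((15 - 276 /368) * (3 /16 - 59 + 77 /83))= 4381647/5146 = 851.47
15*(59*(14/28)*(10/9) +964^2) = 41819795/3 = 13939931.67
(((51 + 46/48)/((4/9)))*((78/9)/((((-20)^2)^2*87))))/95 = 559/729600000 = 0.00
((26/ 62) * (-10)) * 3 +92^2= 261994/31 = 8451.42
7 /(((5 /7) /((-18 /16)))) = -441/40 = -11.02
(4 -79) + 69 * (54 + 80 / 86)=159753/43 = 3715.19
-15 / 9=-5/3 = -1.67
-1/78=-0.01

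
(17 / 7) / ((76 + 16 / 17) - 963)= -289/105441 = 0.00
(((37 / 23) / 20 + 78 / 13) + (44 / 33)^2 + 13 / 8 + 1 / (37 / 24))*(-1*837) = -288671721/34040 = -8480.37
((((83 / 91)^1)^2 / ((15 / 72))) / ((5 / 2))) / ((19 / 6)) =1984032/3933475 = 0.50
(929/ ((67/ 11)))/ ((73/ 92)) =940148/4891 = 192.22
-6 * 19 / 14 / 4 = -57/28 = -2.04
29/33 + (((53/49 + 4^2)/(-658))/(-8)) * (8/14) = 13117873/14895804 = 0.88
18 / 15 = 6/5 = 1.20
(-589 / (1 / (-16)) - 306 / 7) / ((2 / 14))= 65662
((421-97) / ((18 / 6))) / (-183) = -36/61 = -0.59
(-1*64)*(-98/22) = 3136/11 = 285.09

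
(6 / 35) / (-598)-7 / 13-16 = -173078/10465 = -16.54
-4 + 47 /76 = -257/76 = -3.38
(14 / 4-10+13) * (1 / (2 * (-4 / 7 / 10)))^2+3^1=16021/32 = 500.66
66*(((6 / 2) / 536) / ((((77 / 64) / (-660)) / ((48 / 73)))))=-4561920/34237 = -133.25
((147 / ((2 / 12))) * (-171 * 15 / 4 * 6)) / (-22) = 3393495/22 = 154249.77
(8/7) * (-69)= -78.86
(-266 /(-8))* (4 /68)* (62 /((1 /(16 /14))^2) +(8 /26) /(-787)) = 158.39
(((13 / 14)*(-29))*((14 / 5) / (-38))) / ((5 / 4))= 754/475 = 1.59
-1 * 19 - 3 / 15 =-96/5 = -19.20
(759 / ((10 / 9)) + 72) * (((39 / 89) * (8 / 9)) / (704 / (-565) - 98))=-7394946/2495293 = -2.96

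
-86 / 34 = -43/17 = -2.53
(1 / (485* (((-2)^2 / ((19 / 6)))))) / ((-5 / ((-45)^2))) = -513/776 = -0.66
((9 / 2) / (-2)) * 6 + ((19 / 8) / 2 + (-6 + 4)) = -229/16 = -14.31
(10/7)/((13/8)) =80/91 = 0.88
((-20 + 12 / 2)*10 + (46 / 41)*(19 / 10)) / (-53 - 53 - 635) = 9421/50635 = 0.19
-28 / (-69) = 28/69 = 0.41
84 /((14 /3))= 18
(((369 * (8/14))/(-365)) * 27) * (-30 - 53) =3307716/2555 = 1294.61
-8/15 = -0.53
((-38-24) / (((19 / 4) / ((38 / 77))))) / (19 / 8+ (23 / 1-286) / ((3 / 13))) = 11904/2101715 = 0.01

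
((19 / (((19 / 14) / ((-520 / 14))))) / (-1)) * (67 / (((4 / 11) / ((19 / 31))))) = 1820390/31 = 58722.26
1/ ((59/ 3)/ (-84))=-252/59 = -4.27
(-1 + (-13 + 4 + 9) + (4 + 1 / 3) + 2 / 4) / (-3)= -23/18 = -1.28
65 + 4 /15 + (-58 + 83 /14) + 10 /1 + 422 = 93491/210 = 445.20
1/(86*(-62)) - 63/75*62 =-6942289/133300 = -52.08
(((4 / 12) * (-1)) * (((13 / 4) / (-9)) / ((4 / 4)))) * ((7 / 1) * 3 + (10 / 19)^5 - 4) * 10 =101577385/4952198 = 20.51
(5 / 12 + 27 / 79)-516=-488449/948 = -515.24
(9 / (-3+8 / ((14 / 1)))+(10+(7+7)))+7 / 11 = 3914/187 = 20.93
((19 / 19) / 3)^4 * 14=14/81 = 0.17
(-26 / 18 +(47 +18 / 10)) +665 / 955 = 413006/8595 = 48.05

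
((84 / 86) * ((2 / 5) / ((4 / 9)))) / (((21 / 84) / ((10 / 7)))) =216/43 = 5.02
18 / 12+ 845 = 1693/2 = 846.50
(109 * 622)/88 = 770.43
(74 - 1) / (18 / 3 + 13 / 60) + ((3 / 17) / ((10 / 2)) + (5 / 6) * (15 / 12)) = 12.82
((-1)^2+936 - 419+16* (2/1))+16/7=3866/7 = 552.29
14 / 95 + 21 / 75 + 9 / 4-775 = -1467413/1900 = -772.32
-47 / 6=-7.83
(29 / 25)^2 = 841/625 = 1.35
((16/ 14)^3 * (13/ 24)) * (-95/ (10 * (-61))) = 7904/62769 = 0.13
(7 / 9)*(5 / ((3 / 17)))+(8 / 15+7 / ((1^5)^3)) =29.57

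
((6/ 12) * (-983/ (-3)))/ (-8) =-983/48 = -20.48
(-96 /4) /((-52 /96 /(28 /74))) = 8064/481 = 16.77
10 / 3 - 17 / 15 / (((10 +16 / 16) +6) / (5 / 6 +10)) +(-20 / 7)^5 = -56810071/302526 = -187.79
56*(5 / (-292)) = -70/73 = -0.96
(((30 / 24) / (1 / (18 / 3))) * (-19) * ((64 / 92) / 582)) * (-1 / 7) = 380/15617 = 0.02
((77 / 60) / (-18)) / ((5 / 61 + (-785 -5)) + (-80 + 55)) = 4697/53686800 = 0.00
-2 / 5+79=393/5 = 78.60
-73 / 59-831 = -49102/59 = -832.24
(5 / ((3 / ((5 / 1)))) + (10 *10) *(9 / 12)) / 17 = 250/51 = 4.90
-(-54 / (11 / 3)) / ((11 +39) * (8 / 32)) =324/275 = 1.18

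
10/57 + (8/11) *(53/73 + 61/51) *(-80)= -28960150/259369 = -111.66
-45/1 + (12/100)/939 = -352124/7825 = -45.00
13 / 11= 1.18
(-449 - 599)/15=-69.87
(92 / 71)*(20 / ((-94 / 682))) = -627440/3337 = -188.03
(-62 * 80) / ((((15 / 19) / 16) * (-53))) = 301568/159 = 1896.65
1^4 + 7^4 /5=2406/5 = 481.20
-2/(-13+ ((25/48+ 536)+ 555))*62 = -5952/51769 = -0.11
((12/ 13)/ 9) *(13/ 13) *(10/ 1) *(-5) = -200/39 = -5.13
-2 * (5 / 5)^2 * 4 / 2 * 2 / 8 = -1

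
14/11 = 1.27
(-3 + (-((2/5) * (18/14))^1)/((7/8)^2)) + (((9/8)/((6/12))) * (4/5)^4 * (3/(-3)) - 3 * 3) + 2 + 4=-1627818/214375 = -7.59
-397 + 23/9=-3550/9 = -394.44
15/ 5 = 3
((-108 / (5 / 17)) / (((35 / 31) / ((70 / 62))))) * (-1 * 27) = 9914.40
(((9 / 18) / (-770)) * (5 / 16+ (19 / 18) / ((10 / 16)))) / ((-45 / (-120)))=-131/37800 = 0.00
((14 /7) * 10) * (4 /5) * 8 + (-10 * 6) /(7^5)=2151236/16807 = 128.00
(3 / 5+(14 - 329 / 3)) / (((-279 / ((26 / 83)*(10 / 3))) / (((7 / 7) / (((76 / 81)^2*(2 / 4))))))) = 24219/29963 = 0.81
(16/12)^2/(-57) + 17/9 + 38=20447/513 = 39.86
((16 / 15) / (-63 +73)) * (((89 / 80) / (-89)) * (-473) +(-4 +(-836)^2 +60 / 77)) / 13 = 331170457/57750 = 5734.55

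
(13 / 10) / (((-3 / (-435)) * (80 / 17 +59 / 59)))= 6409/194 = 33.04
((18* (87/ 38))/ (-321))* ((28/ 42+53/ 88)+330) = -7608585/178904 = -42.53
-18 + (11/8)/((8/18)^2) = -1413/128 = -11.04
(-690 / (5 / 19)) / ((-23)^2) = -114/23 = -4.96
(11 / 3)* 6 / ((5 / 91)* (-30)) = -1001/75 = -13.35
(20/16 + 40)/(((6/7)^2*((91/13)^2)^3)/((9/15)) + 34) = 165/576376 = 0.00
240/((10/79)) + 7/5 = 9487/5 = 1897.40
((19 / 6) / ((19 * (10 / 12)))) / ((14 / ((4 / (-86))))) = -1/1505 = 0.00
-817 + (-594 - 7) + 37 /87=-123329/87 = -1417.57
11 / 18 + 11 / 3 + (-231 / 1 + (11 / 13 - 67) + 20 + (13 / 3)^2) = -59459/234 = -254.10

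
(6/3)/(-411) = -2/411 = 0.00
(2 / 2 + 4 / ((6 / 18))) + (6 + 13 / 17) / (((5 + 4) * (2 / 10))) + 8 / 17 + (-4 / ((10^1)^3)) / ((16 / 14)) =5270929/306000 = 17.23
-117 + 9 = -108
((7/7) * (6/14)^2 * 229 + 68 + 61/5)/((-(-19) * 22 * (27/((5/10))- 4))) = 14977/2560250 = 0.01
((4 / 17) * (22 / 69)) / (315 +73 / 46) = 176/742713 = 0.00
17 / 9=1.89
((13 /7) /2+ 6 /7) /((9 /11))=275/126 = 2.18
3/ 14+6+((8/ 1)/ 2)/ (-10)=407/70 = 5.81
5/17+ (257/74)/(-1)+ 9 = 7323/1258 = 5.82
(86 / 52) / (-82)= -43/2132 = -0.02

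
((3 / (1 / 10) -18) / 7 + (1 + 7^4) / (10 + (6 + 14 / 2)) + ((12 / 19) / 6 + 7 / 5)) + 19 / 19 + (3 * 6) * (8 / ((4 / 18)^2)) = 46262088/15295 = 3024.65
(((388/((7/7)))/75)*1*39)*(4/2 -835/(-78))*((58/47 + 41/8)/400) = 76613219/1880000 = 40.75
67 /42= 1.60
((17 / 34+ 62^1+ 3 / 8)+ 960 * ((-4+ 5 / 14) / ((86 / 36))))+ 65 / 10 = -3358065/2408 = -1394.55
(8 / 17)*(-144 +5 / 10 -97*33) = -26756/17 = -1573.88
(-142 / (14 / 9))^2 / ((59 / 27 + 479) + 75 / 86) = 948121362/54847513 = 17.29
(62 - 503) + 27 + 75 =-339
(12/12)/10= 1/10 = 0.10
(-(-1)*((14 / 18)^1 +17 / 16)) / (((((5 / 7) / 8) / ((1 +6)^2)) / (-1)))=-18179/18 = -1009.94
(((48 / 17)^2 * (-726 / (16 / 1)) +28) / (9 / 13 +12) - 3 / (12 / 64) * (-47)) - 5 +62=37323289/47685 = 782.71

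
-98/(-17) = 98/17 = 5.76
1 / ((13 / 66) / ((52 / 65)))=264/65 = 4.06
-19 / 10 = -1.90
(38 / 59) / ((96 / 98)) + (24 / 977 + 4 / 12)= 1404715/1383432 = 1.02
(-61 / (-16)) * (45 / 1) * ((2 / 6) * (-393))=-359595/16 = -22474.69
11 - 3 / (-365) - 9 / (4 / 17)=-39773/1460 = -27.24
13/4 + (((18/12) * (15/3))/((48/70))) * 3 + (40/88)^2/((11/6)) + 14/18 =7082555/191664 = 36.95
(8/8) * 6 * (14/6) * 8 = 112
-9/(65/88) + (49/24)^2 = -300127/37440 = -8.02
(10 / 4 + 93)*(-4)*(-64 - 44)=41256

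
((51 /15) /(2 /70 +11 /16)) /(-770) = -136/22055 = -0.01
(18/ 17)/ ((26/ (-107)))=-963/221 = -4.36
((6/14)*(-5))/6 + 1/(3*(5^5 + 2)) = -46891/131334 = -0.36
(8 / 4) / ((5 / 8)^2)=128/25 = 5.12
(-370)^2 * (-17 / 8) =-581825/2 = -290912.50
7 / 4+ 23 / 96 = 191/96 = 1.99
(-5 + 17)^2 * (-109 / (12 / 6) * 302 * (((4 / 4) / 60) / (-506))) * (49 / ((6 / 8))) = 6451928/1265 = 5100.34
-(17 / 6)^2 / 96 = -289/3456 = -0.08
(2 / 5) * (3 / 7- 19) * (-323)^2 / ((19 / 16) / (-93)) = 424871616/7 = 60695945.14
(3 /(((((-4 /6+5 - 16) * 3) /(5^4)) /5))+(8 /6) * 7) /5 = -5429/105 = -51.70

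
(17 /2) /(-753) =-17/1506 = -0.01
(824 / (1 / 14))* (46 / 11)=48241.45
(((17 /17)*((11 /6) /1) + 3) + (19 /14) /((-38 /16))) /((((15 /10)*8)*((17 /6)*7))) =179/9996 = 0.02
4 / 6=2/3 = 0.67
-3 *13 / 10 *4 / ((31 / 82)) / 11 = -6396/1705 = -3.75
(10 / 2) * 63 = 315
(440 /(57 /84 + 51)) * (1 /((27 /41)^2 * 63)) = 2958560/9493767 = 0.31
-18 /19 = -0.95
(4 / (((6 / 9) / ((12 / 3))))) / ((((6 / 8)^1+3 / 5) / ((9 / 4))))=40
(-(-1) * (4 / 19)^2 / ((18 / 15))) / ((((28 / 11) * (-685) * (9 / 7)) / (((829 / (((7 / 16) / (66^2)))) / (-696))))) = 17654384/90357939 = 0.20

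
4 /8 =1/2 = 0.50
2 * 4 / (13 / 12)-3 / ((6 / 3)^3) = 7.01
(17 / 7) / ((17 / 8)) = 1.14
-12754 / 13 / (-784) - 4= -2.75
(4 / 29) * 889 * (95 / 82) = 168910/1189 = 142.06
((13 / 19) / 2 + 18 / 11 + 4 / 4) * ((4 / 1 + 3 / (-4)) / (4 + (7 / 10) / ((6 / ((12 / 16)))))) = 53950/22781 = 2.37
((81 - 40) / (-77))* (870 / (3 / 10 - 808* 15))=118900/3110723 = 0.04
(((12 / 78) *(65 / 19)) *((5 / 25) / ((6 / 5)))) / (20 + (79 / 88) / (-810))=118800/27084899 = 0.00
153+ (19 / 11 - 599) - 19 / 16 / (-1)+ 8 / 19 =-1480269/3344 = -442.66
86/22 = 43/11 = 3.91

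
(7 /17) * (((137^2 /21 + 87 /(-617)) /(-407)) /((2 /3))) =-5789323/4269023 = -1.36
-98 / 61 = -1.61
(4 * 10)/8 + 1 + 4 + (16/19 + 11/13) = 11.69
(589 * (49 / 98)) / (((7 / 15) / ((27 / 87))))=79515/406 = 195.85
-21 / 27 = -7/9 = -0.78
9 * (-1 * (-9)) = 81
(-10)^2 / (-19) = -100/19 = -5.26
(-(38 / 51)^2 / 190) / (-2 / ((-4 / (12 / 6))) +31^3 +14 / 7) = -19/193735485 = 0.00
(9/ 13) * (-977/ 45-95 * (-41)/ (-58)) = -61.52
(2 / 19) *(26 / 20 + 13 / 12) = 143/570 = 0.25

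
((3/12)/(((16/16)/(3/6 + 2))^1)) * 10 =25/4 = 6.25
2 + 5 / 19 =43/19 = 2.26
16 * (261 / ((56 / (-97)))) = -50634/7 = -7233.43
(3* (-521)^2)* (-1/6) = -271441/2 = -135720.50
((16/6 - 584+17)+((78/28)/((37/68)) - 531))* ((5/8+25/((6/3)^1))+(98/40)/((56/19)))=-33777953/2220 = -15215.29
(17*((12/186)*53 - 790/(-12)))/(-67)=-218977/12462 = -17.57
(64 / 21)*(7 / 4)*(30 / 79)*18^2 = 51840/79 = 656.20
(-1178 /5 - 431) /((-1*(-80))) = -3333/400 = -8.33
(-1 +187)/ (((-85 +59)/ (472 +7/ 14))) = -87885/26 = -3380.19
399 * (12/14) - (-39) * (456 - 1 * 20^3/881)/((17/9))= 143323470/14977 = 9569.57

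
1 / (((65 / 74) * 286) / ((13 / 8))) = 37/5720 = 0.01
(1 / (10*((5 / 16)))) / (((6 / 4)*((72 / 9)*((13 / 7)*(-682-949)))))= -2/227175 = 0.00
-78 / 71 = -1.10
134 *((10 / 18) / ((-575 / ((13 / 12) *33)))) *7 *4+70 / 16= -1036847/8280 = -125.22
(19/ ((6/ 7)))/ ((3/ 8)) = 532/9 = 59.11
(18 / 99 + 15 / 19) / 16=203/3344 = 0.06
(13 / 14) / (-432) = -13/6048 = 0.00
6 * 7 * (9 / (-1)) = -378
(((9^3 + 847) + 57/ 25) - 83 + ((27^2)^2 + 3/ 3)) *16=213174912/25 = 8526996.48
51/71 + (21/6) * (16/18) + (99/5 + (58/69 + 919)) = 69330893/73485 = 943.47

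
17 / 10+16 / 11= 347/110 = 3.15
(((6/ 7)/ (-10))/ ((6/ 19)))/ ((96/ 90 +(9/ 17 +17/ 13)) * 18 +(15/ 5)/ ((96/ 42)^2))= -537472/104635797 = -0.01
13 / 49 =0.27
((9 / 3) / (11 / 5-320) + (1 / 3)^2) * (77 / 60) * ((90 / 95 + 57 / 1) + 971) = 15634135/116451 = 134.26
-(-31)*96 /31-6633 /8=-5865/8 = -733.12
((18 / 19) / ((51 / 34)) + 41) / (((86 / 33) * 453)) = 8701/246734 = 0.04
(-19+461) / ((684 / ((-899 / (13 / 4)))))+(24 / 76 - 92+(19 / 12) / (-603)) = -37180537/137484 = -270.44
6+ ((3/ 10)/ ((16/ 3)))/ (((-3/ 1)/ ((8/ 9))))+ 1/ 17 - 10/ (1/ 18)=-177437/1020 = -173.96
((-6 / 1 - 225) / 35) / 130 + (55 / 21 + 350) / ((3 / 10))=48130421/40950 = 1175.35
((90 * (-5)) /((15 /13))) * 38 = -14820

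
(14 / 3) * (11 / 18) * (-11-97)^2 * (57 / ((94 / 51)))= 48349224/47 = 1028706.89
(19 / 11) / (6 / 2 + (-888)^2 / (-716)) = -3401/2162589 = 0.00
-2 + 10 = 8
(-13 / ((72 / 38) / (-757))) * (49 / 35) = 1308853/180 = 7271.41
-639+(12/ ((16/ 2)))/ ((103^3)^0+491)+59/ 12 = -623935/984 = -634.08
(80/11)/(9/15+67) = 200/1859 = 0.11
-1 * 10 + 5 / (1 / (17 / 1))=75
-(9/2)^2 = -20.25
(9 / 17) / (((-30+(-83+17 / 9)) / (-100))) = 81/170 = 0.48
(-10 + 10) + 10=10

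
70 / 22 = 3.18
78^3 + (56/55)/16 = 52200727/110 = 474552.06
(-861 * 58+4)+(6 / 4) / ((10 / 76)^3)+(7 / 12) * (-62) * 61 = -38611277/750 = -51481.70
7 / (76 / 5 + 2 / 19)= 665/1454 = 0.46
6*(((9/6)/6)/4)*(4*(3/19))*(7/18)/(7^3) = 1/3724 = 0.00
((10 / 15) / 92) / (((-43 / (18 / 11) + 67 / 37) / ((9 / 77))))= -999/28858445 = 0.00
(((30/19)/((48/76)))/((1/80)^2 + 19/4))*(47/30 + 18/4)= 41600/13029 = 3.19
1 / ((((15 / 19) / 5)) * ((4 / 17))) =323/12 = 26.92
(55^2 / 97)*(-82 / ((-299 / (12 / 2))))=1488300/29003 = 51.32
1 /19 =0.05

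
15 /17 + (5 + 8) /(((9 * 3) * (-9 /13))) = 772/4131 = 0.19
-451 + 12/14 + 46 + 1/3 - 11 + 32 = -8039/21 = -382.81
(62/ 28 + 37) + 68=1501/14 = 107.21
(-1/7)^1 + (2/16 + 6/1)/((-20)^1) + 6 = 6217/1120 = 5.55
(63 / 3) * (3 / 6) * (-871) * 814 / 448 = -1063491/64 = -16617.05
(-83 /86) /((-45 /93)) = 2573/1290 = 1.99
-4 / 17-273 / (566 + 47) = -7093/10421 = -0.68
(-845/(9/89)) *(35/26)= -202475/18 = -11248.61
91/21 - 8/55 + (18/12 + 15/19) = 40613/6270 = 6.48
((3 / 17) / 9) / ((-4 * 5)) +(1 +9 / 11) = 20389/11220 = 1.82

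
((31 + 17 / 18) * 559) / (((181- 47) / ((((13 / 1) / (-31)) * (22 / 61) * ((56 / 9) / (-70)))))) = 18385510/10262457 = 1.79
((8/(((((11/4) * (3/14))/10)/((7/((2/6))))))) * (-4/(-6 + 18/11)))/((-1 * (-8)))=980/3 = 326.67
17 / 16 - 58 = -911/16 = -56.94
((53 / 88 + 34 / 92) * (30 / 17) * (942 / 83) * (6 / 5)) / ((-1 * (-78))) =0.30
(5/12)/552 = 5/6624 = 0.00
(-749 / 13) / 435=-749/5655 = -0.13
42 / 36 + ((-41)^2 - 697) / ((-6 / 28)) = -27545/6 = -4590.83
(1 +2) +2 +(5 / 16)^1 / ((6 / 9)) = 175/32 = 5.47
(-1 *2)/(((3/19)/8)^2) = -46208/9 = -5134.22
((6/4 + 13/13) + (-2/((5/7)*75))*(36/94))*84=1226694/5875 = 208.80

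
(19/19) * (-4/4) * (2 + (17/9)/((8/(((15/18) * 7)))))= -1459/432 = -3.38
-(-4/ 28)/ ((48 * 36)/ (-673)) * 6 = -0.33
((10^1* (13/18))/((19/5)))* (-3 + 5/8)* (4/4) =-325/72 = -4.51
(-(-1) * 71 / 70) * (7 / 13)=71/130 = 0.55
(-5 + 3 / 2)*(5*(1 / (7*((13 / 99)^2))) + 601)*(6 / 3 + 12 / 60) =-4179934/845 = -4946.67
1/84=0.01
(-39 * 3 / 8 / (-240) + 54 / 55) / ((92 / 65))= 95433/129536 = 0.74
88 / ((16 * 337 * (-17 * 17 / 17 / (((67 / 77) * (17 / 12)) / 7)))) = -67/396312 = 0.00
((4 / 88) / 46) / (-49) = -1/49588 = 0.00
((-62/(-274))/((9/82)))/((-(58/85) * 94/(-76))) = 4105330/1680579 = 2.44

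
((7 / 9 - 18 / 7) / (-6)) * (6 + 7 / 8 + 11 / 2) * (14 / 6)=1243/144 = 8.63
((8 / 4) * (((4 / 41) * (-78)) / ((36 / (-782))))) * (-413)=-16794232/123 = -136538.47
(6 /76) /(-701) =-3/26638 = 0.00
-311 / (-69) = 311/69 = 4.51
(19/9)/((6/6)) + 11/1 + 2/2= 127/9 = 14.11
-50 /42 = -25/21 = -1.19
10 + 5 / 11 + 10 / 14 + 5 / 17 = 15005/1309 = 11.46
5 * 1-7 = -2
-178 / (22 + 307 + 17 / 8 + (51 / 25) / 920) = -2047000/3807963 = -0.54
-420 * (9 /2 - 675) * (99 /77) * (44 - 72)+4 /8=-20275919/2 = -10137959.50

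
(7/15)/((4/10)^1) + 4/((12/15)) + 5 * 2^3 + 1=283/6 = 47.17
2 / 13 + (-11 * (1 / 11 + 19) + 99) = -1441/13 = -110.85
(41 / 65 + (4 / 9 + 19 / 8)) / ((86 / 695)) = 2244433/80496 = 27.88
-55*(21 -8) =-715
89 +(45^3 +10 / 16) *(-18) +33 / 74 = -242745427/148 = -1640171.80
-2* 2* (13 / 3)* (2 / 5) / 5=-104/75 = -1.39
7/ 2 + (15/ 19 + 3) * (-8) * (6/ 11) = -5449/418 = -13.04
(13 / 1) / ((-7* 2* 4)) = -13/56 = -0.23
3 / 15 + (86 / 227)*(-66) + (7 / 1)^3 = 361152/1135 = 318.20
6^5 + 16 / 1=7792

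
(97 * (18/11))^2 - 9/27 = 9145427/363 = 25194.01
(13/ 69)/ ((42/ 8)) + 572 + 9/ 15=4148747/7245 = 572.64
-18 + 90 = 72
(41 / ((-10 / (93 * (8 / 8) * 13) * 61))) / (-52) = 3813/2440 = 1.56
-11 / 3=-3.67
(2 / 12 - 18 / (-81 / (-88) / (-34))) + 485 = 20701/18 = 1150.06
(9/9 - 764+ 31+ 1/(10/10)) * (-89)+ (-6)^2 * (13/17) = 1106471/17 = 65086.53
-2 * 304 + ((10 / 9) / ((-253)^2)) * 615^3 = 219536278/64009 = 3429.77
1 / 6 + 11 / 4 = 35/12 = 2.92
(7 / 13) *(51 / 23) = 357/299 = 1.19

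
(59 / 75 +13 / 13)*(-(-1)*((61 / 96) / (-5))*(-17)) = 3.86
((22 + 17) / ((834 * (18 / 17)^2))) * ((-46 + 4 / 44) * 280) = -66404975/123849 = -536.18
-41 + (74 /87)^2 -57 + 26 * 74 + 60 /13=180198250/98397 = 1831.34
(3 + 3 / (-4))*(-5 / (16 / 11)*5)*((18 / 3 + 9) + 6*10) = -185625/64 = -2900.39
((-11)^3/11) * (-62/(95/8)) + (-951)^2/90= 2029323/190 = 10680.65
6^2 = 36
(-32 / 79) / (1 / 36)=-1152/79 = -14.58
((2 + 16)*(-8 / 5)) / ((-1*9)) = 16/5 = 3.20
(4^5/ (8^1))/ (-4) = -32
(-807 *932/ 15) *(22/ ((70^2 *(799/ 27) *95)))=-37230138/464918125 = -0.08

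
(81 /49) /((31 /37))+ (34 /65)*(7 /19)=4062817/1875965 = 2.17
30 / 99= 0.30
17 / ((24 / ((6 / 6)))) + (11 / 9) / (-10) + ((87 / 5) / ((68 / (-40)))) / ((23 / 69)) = -184333/6120 = -30.12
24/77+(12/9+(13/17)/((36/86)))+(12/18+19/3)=246737/23562 = 10.47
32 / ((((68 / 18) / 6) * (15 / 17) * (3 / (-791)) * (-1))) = 75936/5 = 15187.20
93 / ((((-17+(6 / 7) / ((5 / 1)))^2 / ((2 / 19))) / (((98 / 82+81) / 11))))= 24769500/95895679 = 0.26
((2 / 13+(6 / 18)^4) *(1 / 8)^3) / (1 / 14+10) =1225/38009088 = 0.00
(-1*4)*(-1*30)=120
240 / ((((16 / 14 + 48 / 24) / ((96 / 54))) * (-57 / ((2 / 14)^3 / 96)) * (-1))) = 20/276507 = 0.00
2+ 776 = 778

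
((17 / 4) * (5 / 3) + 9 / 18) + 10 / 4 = 121/12 = 10.08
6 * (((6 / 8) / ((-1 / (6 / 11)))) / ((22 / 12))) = -162/121 = -1.34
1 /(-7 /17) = -17/7 = -2.43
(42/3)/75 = 14/75 = 0.19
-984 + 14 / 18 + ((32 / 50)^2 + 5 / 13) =-71840048/73125 = -982.43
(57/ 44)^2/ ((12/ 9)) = 9747/7744 = 1.26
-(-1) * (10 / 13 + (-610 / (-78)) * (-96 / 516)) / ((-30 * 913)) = 115/4593303 = 0.00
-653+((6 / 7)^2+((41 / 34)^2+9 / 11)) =-405000221/623084 = -649.99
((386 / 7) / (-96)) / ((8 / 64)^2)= -772/21 = -36.76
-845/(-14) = 845/14 = 60.36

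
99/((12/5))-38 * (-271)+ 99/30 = 206851/20 = 10342.55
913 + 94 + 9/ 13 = 13100/13 = 1007.69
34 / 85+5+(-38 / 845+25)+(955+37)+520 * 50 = 4566778/169 = 27022.36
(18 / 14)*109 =981/7 = 140.14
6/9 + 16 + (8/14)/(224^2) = 4390403/263424 = 16.67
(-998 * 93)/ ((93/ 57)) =-56886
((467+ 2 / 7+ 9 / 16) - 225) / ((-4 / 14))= -27199/32 = -849.97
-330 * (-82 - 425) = 167310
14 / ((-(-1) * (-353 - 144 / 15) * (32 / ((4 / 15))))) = -1/3108 = 0.00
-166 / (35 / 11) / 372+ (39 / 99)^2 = 35311/2363130 = 0.01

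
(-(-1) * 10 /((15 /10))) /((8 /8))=20/3 = 6.67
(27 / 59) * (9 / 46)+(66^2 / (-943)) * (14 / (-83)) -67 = -66.13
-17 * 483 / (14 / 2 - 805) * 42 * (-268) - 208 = -2204500/19 = -116026.32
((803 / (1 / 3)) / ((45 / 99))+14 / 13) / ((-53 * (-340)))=344557/1171300 = 0.29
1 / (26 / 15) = 15/26 = 0.58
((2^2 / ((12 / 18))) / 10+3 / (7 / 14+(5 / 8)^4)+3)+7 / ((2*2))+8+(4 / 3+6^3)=4192697/17820 = 235.28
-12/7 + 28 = 184/7 = 26.29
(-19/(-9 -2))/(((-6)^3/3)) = -19/792 = -0.02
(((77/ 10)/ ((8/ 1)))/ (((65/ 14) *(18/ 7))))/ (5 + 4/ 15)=3773/246480 = 0.02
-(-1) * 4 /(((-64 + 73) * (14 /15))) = 10/21 = 0.48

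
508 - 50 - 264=194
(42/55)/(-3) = -14/55 = -0.25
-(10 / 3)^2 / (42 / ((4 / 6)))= -100/567 = -0.18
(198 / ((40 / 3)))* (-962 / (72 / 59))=-936507/80 = -11706.34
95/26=3.65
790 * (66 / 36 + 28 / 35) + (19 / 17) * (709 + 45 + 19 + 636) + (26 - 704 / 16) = 185492/51 = 3637.10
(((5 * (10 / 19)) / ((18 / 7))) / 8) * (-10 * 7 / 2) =-6125/1368 = -4.48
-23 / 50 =-0.46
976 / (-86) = -488/43 = -11.35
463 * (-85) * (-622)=24478810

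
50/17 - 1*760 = -12870/17 = -757.06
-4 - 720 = -724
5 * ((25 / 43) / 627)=125/26961 = 0.00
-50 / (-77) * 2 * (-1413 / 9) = -15700/77 = -203.90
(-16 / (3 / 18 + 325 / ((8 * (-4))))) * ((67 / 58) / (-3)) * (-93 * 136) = 216938496/27811 = 7800.46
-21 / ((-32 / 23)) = 483/32 = 15.09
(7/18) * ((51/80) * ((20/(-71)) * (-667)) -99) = 13769/1704 = 8.08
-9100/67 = -135.82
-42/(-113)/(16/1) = 21/904 = 0.02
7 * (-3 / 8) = -21/8 = -2.62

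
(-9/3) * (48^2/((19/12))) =-82944/19 = -4365.47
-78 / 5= -15.60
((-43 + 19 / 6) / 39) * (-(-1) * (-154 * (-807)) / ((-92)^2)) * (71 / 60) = -351478897/19805760 = -17.75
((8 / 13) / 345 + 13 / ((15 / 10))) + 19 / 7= 357361/31395 = 11.38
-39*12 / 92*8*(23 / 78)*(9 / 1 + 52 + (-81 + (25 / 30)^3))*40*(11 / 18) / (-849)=-461450/68769 = -6.71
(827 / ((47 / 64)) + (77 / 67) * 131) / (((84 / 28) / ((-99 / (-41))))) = 132668745/129109 = 1027.57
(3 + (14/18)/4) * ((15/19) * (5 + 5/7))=5750/399 = 14.41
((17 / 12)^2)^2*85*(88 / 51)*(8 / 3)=1575.33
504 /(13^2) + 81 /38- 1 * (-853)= 5510807/6422 = 858.11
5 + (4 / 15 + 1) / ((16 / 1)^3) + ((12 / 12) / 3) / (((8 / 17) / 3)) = 437779/61440 = 7.13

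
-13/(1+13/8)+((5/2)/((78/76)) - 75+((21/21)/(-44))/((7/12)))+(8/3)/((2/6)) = -69.56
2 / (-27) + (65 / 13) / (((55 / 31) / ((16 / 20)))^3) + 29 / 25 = 173431723/112303125 = 1.54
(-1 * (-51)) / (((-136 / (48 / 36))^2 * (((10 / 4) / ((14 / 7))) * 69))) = 1/17595 = 0.00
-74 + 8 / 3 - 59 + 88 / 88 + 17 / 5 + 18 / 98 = -92426/735 = -125.75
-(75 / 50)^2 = -9/4 = -2.25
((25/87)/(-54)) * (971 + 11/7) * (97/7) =-8254700/115101 = -71.72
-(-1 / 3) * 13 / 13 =1/3 = 0.33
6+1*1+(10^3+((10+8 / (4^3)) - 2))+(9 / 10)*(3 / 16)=162447/160 = 1015.29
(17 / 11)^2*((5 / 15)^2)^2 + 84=823573/9801 = 84.03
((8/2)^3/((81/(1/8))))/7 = 8/567 = 0.01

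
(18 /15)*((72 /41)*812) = 350784/205 = 1711.14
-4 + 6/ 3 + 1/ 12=-1.92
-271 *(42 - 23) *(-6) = 30894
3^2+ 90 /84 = 141/14 = 10.07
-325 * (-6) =1950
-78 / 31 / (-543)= 26/5611 = 0.00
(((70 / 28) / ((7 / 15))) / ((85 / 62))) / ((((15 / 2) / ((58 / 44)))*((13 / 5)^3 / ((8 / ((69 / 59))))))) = 53041000/198435237 = 0.27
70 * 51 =3570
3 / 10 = 0.30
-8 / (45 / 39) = -104/15 = -6.93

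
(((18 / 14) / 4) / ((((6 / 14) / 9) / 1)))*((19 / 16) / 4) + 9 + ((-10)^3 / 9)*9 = -253183/256 = -989.00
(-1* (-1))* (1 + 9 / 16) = 25/16 = 1.56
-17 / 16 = -1.06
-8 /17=-0.47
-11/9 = -1.22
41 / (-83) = -41/83 = -0.49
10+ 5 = 15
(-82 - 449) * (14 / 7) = -1062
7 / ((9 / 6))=14/3 = 4.67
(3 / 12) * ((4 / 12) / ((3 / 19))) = 19/36 = 0.53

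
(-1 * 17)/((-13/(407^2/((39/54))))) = 50688594/169 = 299932.51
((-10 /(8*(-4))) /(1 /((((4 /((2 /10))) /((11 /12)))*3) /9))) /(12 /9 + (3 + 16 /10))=0.38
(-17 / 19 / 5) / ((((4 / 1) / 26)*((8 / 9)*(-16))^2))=-17901/3112960 = -0.01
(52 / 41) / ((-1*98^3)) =-13/9647218 = 0.00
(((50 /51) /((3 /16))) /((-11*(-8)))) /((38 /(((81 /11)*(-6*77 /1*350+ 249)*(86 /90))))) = -69423930/39083 = -1776.32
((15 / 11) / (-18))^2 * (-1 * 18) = -25/242 = -0.10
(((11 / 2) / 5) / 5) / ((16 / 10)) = 11/80 = 0.14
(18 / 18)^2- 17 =-16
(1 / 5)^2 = 1/25 = 0.04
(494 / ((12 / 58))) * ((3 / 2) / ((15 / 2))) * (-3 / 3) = -7163/15 = -477.53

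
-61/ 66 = -0.92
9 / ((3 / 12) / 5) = 180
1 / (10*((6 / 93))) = 1.55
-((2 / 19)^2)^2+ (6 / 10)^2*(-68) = -79756852/3258025 = -24.48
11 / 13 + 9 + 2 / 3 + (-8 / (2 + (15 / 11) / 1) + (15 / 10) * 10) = 33383/1443 = 23.13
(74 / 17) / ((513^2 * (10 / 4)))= 148/22369365 = 0.00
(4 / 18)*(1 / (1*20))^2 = 1/1800 = 0.00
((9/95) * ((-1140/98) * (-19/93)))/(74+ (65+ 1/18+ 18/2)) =6156/4048135 = 0.00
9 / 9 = 1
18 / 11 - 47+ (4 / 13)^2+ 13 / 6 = -480763/11154 = -43.10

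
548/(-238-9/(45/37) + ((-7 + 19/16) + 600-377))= -43840/2257 = -19.42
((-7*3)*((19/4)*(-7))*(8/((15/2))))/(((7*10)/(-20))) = -1064/5 = -212.80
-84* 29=-2436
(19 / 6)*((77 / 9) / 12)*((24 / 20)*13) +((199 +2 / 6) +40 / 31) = 3948029/16740 = 235.84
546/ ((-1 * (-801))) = 182/267 = 0.68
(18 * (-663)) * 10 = -119340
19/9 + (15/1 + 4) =190/9 = 21.11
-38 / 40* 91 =-1729/20 = -86.45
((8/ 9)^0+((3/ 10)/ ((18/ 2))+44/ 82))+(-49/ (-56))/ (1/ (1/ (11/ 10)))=64007/27060 = 2.37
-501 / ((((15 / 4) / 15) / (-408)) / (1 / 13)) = 817632/13 = 62894.77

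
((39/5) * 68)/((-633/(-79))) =66.20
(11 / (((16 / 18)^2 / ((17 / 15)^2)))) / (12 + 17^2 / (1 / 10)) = 28611/4643200 = 0.01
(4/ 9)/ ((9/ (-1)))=-4/81 = -0.05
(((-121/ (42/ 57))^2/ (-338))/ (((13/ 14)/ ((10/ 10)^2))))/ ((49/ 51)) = -89.43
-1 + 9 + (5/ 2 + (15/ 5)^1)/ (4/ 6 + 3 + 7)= 545/64 = 8.52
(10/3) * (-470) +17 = -4649/3 = -1549.67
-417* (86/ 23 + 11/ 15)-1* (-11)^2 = -1986.02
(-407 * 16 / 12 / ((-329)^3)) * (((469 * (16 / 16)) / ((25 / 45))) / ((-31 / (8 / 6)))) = -436304/788535685 = 0.00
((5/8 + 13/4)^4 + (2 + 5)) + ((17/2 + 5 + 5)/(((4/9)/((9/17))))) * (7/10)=86307029/348160 = 247.89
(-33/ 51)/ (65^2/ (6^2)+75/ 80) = -1584/289595 = -0.01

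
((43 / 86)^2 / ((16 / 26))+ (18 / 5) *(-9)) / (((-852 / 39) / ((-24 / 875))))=-199641/4970000 = -0.04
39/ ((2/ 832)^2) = 6749184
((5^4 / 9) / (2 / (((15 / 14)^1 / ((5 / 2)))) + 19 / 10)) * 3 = 31.73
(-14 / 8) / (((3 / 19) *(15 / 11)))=-1463/180 = -8.13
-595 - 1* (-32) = -563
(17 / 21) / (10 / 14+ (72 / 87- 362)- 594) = -493/581265 = 0.00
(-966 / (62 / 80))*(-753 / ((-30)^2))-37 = 155909/155 = 1005.86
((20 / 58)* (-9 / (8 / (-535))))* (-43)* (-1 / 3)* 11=3795825/116 = 32722.63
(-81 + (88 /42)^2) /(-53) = 33785/23373 = 1.45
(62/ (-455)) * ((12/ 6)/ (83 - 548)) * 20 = 16/1365 = 0.01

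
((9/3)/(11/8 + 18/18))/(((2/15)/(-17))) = -3060/19 = -161.05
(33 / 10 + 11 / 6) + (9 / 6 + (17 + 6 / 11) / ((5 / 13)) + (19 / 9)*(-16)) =18289/990 = 18.47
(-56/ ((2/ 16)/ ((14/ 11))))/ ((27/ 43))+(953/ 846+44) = -24091583/27918 = -862.94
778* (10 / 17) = 7780/17 = 457.65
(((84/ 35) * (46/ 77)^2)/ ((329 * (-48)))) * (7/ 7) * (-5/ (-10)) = -529/19506410 = 0.00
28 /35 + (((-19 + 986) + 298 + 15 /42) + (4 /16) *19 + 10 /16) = 356029/280 = 1271.53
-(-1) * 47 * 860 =40420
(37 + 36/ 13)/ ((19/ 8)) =4136/247 = 16.74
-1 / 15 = -0.07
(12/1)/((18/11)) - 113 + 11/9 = -940/9 = -104.44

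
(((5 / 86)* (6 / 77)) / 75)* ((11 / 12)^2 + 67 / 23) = 12431/54830160 = 0.00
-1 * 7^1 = -7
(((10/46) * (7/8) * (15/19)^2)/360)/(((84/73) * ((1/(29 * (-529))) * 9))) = -1217275/2495232 = -0.49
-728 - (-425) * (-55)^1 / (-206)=-614.53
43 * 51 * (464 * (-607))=-617654064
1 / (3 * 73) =1/219 = 0.00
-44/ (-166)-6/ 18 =-0.07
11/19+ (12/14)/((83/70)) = 2053/1577 = 1.30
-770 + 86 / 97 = -74604/97 = -769.11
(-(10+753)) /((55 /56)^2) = -2392768/3025 = -791.00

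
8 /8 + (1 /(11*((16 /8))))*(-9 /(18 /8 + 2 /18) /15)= 0.99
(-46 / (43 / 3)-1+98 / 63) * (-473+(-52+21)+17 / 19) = 9817093/7353 = 1335.11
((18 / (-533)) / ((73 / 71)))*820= -25560/949 = -26.93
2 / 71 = 0.03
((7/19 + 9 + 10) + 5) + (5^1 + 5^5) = 59933/19 = 3154.37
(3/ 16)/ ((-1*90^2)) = -1/43200 = 0.00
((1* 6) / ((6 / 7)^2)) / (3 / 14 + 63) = 343/2655 = 0.13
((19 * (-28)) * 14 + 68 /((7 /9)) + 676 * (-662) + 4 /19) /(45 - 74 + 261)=-7562253/3857 = -1960.66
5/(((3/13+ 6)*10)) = 13/162 = 0.08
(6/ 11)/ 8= 3/44 = 0.07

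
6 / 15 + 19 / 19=7/5 = 1.40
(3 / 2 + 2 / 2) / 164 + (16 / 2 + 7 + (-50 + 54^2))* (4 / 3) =3779887/984 = 3841.35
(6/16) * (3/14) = 9/112 = 0.08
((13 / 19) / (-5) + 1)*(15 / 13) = 246/247 = 1.00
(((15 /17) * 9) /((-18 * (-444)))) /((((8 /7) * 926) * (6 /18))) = 105/37277056 = 0.00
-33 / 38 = -0.87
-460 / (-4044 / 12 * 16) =115/1348 = 0.09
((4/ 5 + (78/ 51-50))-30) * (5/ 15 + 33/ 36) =-3301/34 = -97.09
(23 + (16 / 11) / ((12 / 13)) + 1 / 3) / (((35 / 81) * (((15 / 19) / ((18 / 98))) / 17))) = 21505986/94325 = 228.00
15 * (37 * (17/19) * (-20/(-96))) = 15725/152 = 103.45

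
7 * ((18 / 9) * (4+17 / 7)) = 90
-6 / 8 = -3/4 = -0.75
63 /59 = 1.07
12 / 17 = 0.71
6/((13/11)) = 66/13 = 5.08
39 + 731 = 770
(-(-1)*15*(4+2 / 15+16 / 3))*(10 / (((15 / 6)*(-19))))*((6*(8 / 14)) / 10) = -6816/665 = -10.25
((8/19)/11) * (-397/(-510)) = 1588/53295 = 0.03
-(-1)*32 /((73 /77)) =2464/73 = 33.75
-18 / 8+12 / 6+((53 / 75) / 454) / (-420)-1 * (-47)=668571697/14301000 = 46.75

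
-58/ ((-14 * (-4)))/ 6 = -29/168 = -0.17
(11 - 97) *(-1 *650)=55900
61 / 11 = 5.55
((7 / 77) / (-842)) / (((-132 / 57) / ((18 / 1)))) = 171/203764 = 0.00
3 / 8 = 0.38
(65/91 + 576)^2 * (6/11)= 8889474/49 = 181417.84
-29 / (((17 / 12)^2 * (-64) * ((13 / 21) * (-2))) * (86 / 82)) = -224721/1292408 = -0.17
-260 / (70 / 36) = -936/7 = -133.71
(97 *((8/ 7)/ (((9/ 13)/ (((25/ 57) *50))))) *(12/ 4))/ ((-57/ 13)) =-163930000/68229 = -2402.64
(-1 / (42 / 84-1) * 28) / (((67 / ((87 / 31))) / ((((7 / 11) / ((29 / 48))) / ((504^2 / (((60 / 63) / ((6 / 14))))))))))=40/1850607 = 0.00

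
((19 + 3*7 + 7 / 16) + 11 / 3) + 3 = 2261/48 = 47.10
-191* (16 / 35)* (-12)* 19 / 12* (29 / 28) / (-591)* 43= -18101452/144795 = -125.01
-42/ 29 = -1.45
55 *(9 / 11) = 45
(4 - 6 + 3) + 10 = 11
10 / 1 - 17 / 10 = 83/10 = 8.30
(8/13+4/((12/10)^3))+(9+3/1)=10481/702 = 14.93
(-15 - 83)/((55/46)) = -4508/55 = -81.96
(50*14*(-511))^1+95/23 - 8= -357703.87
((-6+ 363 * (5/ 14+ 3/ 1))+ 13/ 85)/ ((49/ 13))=18761951/58310 = 321.76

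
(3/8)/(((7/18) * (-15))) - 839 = -117469/140 = -839.06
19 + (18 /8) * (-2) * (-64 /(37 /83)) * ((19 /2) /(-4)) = -56069/37 = -1515.38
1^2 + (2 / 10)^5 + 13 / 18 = 96893/56250 = 1.72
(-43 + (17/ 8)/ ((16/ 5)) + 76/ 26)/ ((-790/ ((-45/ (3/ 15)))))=-2951235/262912 = -11.23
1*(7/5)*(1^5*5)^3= 175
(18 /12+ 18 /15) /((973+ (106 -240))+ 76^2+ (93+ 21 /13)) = 117/290750 = 0.00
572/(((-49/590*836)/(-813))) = 6235710/931 = 6697.86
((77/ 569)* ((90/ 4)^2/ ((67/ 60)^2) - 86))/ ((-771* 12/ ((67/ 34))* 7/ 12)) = -7900453/499678161 = -0.02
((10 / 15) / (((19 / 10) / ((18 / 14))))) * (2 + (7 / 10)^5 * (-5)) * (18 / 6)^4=5635899/133000 = 42.38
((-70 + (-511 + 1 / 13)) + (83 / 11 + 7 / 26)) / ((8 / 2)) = -163909/1144 = -143.28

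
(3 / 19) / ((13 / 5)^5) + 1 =7063942/7054567 = 1.00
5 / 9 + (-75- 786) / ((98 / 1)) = -1037/126 = -8.23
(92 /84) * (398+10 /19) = 58052/133 = 436.48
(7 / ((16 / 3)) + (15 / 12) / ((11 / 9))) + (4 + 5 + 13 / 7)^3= 77400749/60368 = 1282.15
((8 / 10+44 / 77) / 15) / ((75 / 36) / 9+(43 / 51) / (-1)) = -29376/196525 = -0.15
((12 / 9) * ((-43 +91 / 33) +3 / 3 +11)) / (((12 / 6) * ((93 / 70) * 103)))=-130480/948321 = -0.14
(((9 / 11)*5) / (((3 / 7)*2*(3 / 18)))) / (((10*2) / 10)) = 315/22 = 14.32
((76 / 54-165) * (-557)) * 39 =31983497/9 = 3553721.89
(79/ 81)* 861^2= 6507151/9 = 723016.78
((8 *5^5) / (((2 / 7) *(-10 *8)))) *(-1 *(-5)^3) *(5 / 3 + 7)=-7109375/6 = -1184895.83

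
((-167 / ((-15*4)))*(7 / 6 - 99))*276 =-2254667/30 = -75155.57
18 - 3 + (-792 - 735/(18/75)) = -7679/2 = -3839.50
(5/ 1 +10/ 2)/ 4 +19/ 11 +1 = 115/22 = 5.23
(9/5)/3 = 3/5 = 0.60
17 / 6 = 2.83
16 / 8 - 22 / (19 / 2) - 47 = -899/19 = -47.32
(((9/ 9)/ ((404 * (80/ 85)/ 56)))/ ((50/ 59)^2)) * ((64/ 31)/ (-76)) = -414239/74361250 = -0.01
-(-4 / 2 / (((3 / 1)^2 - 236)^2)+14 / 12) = -360691/309174 = -1.17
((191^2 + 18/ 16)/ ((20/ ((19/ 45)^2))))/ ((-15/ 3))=-105360377/1620000 = -65.04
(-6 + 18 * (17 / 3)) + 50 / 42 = 2041/21 = 97.19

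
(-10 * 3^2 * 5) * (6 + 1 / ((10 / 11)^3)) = -65979/20 = -3298.95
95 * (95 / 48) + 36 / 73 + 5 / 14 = 4632631/24528 = 188.87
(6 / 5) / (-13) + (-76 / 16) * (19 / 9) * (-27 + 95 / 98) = 59838047/229320 = 260.94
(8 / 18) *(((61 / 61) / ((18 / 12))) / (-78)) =-4/1053 = 0.00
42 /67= 0.63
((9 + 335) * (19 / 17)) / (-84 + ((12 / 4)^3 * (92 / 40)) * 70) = 6536/72471 = 0.09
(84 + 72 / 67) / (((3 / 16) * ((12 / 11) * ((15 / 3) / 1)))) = 16720/201 = 83.18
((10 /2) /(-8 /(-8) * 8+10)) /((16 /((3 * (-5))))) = -25/96 = -0.26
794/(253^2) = 794/64009 = 0.01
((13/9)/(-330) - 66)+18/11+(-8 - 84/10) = -239881/2970 = -80.77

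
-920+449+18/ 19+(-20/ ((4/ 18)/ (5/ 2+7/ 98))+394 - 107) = -55126/133 = -414.48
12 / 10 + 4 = 26/5 = 5.20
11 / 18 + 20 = 371/18 = 20.61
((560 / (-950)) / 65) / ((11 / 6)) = -336/67925 = 0.00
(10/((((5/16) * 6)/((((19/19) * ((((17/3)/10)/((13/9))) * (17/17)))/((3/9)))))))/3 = 136/65 = 2.09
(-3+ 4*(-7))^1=-31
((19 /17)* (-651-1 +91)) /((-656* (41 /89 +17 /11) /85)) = 52175805/1288384 = 40.50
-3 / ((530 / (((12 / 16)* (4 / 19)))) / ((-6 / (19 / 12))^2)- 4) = -23328/1786531 = -0.01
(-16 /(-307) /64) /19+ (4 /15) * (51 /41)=1586781/4783060 = 0.33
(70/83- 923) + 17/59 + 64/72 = -40590334/44073 = -920.98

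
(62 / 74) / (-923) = -31/34151 = 0.00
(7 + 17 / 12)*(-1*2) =-101/6 = -16.83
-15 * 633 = -9495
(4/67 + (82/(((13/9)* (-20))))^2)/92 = 9190387/104171600 = 0.09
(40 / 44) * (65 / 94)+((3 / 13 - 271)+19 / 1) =-1687916/6721 = -251.14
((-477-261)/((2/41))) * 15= -226935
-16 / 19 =-0.84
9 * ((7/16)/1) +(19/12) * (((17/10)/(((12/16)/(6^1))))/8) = 1591/240 = 6.63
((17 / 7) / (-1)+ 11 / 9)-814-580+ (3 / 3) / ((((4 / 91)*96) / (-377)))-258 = -14051903/8064 = -1742.55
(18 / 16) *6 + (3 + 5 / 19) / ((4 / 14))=1381/76 = 18.17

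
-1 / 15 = -0.07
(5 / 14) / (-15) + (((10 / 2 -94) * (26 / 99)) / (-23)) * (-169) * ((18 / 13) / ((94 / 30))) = -37915211/499422 = -75.92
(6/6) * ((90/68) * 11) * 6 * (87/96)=43065/544 = 79.16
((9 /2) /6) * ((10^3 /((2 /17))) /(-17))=-375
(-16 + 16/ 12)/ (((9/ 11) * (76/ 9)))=-121/57 = -2.12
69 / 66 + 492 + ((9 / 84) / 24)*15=1215029/2464 = 493.11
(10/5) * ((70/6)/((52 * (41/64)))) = 1120/1599 = 0.70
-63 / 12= -21/4 = -5.25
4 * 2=8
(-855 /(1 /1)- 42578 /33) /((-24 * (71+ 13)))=70793/66528 = 1.06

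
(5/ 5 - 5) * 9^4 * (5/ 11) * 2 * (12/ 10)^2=-1889568/55 = -34355.78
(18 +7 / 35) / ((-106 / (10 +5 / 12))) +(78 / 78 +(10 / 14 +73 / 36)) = 52183/26712 = 1.95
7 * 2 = 14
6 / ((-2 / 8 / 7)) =-168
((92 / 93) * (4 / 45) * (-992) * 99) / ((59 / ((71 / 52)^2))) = -40811936/149565 = -272.87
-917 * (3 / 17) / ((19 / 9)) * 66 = -1634094/323 = -5059.11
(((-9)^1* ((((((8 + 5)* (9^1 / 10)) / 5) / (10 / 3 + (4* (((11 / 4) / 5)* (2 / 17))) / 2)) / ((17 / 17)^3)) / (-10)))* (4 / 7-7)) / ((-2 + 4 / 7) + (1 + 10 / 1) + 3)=-483327/1554080 = -0.31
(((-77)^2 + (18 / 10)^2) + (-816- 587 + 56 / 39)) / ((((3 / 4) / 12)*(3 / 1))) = 70678544/2925 = 24163.60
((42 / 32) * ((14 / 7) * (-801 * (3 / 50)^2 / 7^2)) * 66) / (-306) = 79299/2380000 = 0.03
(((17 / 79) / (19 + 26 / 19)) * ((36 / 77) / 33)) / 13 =1292/112213101 = 0.00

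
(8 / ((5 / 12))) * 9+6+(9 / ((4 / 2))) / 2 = 3621/20 = 181.05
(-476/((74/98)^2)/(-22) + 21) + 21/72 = 21409661/361416 = 59.24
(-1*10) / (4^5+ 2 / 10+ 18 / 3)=-50/5151 = -0.01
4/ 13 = 0.31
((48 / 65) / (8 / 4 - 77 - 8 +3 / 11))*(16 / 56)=-528/207025 = 0.00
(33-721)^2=473344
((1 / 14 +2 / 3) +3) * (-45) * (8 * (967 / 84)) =-759095/49 = -15491.73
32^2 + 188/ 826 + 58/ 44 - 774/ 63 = 9206481/9086 = 1013.26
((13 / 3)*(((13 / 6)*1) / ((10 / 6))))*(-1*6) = -169/5 = -33.80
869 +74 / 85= 73939/85 = 869.87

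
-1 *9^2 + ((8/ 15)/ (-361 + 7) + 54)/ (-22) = -2437288/29205 = -83.45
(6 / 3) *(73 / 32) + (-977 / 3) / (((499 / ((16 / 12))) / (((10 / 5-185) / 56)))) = 1241743/167664 = 7.41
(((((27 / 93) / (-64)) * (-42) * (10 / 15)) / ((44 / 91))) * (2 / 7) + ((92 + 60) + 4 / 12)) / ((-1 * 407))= -4989241/13323552 = -0.37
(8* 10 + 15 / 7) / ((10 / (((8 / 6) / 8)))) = 115/84 = 1.37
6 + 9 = 15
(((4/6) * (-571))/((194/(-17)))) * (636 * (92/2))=94662664/97 = 975903.75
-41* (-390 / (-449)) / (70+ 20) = -533/1347 = -0.40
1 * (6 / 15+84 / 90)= 4/3 = 1.33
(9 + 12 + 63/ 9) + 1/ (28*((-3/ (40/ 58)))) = 17047/609 = 27.99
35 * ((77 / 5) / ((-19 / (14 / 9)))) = -7546/171 = -44.13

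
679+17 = 696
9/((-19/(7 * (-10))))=630/19 = 33.16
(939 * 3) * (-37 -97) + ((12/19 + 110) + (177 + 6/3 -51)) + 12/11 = -377238.28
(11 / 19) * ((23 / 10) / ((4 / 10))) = 3.33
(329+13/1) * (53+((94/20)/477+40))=8429483/265 = 31809.37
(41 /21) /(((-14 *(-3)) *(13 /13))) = 41/882 = 0.05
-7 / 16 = -0.44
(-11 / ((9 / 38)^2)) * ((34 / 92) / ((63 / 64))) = -8640896/117369 = -73.62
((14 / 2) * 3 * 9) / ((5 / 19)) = 3591/5 = 718.20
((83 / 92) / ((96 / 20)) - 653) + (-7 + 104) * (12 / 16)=-1280777/2208 = -580.06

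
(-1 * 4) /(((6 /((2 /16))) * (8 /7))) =-7/96 = -0.07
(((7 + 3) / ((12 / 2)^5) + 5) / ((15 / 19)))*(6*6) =73891/324 = 228.06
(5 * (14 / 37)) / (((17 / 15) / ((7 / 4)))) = 2.92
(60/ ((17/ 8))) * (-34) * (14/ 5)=-2688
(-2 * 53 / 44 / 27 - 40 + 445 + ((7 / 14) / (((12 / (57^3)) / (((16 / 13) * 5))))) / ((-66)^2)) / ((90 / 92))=425.05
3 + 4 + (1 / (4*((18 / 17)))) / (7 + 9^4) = 3310289/472896 = 7.00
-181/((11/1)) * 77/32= -1267/32 = -39.59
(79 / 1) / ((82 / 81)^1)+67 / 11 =75883/902 = 84.13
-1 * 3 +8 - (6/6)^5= 4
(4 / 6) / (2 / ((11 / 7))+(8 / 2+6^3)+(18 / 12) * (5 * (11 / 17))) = 748/253713 = 0.00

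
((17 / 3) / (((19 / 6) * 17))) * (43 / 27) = 86/513 = 0.17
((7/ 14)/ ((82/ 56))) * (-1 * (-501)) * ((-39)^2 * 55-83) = 586174008/41 = 14296927.02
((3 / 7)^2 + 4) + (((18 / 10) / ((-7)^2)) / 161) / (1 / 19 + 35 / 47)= 117505837/28084840 = 4.18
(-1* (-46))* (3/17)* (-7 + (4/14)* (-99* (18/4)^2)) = -560073/119 = -4706.50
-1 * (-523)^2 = -273529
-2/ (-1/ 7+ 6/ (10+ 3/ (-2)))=-238/67 = -3.55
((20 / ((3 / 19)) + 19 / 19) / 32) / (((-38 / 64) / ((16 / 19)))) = -6128/1083 = -5.66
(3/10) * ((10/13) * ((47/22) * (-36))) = -2538/143 = -17.75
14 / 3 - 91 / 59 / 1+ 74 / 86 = 30328/7611 = 3.98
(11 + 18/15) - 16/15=167/15 = 11.13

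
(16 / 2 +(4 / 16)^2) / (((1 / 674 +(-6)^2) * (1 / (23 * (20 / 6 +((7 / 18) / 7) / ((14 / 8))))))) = 768023/44310 = 17.33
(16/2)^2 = 64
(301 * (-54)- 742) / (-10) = 8498/5 = 1699.60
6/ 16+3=27/8 = 3.38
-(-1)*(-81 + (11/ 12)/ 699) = -679417/8388 = -81.00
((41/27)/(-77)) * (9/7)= -41/1617 = -0.03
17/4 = 4.25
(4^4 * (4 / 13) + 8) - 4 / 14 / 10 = 86.74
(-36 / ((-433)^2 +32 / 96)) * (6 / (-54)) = 3/140617 = 0.00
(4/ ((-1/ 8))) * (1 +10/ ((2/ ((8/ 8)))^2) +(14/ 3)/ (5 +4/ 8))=-4592/33 = -139.15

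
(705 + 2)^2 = 499849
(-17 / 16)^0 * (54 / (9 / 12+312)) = 24/139 = 0.17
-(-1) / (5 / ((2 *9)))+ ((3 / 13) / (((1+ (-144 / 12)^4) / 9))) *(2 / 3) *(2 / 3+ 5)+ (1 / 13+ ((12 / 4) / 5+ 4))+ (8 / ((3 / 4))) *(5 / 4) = 6722096/311055 = 21.61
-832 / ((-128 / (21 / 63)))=13/6 = 2.17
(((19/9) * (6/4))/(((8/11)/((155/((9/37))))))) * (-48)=-133179.44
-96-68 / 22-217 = -3477/11 = -316.09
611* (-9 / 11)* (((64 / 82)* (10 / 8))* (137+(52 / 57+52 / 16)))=-14389050/209 = -68847.13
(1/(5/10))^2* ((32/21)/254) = 64/2667 = 0.02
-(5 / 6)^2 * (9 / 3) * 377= -9425/12 = -785.42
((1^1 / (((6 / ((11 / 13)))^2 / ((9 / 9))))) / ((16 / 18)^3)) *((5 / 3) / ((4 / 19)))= 310365/1384448 = 0.22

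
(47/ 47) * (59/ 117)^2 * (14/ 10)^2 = 170569/342225 = 0.50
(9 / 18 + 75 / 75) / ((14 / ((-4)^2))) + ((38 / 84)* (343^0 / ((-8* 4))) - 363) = -485587/1344 = -361.30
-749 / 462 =-107/66 = -1.62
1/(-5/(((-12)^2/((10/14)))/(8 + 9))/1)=-2.37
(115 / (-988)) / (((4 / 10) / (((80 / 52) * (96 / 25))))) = -5520/3211 = -1.72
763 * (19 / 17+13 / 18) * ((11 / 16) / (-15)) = -64.34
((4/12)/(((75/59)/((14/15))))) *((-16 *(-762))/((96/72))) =839216/375 = 2237.91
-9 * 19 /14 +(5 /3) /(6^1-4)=-239/21 = -11.38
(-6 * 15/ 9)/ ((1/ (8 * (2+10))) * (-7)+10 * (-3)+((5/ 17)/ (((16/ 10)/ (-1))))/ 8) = 32640/98233 = 0.33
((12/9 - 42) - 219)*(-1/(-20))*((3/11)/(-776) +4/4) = -6647207/512160 = -12.98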